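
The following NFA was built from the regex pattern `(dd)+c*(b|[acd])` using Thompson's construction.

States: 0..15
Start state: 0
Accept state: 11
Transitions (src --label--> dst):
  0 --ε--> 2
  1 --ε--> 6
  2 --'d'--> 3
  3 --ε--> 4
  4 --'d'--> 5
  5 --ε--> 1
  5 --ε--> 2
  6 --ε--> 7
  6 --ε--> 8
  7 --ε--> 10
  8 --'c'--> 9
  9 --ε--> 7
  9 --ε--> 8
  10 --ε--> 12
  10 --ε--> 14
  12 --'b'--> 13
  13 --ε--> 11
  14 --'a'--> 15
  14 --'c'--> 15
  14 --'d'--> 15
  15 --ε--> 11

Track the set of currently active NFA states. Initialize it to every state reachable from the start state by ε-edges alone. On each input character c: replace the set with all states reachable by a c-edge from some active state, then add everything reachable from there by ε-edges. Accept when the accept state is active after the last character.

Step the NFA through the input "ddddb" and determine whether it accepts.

Answer: ACCEPT

Trace:
S₀ = ε-closure({0}) = {0,2}
'd' @ 1: {3,4}
'd' @ 2: {1,2,5,6,7,8,10,12,14}
'd' @ 3: {3,4,11,15}  ✓accept
'd' @ 4: {1,2,5,6,7,8,10,12,14}
'b' @ 5: {11,13}  ✓accept
after full input: {11,13}  (accept=11 in)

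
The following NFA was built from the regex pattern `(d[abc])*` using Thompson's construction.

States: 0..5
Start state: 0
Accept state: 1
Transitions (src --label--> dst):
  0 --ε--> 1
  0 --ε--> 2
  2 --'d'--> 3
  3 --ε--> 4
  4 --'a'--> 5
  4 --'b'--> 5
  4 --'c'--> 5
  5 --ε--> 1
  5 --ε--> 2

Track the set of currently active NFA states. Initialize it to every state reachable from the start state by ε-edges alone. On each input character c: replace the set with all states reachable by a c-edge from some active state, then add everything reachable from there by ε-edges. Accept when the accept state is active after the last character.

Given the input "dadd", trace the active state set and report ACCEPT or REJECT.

Answer: REJECT

Trace:
initial (ε-close {0}): {0,1,2}
'd' @ 1: {3,4}
'a' @ 2: {1,2,5}  ✓accept
'd' @ 3: {3,4}
'd' @ 4: {}  — dead — no transitions
end set {} — state 1 not in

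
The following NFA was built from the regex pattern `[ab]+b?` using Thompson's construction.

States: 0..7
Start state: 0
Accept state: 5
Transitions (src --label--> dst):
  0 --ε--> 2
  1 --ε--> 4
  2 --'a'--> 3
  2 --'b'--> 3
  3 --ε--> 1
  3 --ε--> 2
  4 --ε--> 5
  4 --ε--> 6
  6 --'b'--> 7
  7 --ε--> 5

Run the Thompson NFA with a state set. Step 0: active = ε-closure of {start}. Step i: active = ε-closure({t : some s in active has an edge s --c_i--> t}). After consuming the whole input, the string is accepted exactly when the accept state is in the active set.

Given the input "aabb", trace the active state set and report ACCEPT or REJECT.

S₀ = ε-closure({0}) = {0,2}
'a' @ 1: {1,2,3,4,5,6}  (accept∈set)
'a' @ 2: {1,2,3,4,5,6}  (accept∈set)
'b' @ 3: {1,2,3,4,5,6,7}  (accept∈set)
'b' @ 4: {1,2,3,4,5,6,7}  (accept∈set)
end set {1,2,3,4,5,6,7} — state 5 in

Answer: ACCEPT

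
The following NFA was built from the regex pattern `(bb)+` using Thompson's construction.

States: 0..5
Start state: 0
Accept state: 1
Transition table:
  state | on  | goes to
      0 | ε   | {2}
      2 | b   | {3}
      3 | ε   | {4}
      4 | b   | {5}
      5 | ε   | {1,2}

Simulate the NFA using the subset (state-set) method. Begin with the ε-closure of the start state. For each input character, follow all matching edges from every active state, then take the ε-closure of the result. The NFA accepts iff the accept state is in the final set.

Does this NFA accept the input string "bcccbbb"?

Answer: REJECT

Trace:
initial (ε-close {0}): {0,2}
'b' @ 1: {3,4}
'c' @ 2: {}  — no active states
rest 'ccbbb' ignored (set empty)
end set {} — state 1 not in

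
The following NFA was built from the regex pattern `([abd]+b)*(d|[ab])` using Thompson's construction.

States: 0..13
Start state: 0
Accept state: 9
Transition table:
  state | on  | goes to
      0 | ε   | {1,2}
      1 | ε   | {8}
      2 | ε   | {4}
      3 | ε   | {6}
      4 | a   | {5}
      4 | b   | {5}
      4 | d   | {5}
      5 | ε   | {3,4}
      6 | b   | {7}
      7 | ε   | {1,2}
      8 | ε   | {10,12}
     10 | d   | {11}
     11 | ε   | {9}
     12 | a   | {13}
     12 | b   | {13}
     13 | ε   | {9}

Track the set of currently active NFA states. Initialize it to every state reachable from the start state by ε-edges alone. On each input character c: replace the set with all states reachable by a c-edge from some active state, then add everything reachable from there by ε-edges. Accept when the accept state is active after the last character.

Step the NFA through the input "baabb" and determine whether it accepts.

initial (ε-close {0}): {0,1,2,4,8,10,12}
'b' @ 1: {3,4,5,6,9,13}  ✓accept
'a' @ 2: {3,4,5,6}
'a' @ 3: {3,4,5,6}
'b' @ 4: {1,2,3,4,5,6,7,8,10,12}
'b' @ 5: {1,2,3,4,5,6,7,8,9,10,12,13}  ✓accept
after full input: {1,2,3,4,5,6,7,8,9,10,12,13}  (accept=9 in)

Answer: ACCEPT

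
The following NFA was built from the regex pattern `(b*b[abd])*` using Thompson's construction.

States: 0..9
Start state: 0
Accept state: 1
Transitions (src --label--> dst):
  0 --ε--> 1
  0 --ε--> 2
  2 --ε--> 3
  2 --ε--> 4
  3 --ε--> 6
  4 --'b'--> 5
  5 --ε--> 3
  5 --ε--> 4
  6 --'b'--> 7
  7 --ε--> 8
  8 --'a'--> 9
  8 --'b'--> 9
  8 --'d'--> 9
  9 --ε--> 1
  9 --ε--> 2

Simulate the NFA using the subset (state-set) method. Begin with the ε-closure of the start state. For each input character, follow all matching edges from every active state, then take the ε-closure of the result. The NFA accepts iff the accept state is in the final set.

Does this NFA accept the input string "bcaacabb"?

Answer: REJECT

Trace:
S₀ = ε-closure({0}) = {0,1,2,3,4,6}
'b' @ 1: {3,4,5,6,7,8}
'c' @ 2: {}  — dead — no transitions
rest 'aacabb' ignored (set empty)
final: {}; accept 1 not in set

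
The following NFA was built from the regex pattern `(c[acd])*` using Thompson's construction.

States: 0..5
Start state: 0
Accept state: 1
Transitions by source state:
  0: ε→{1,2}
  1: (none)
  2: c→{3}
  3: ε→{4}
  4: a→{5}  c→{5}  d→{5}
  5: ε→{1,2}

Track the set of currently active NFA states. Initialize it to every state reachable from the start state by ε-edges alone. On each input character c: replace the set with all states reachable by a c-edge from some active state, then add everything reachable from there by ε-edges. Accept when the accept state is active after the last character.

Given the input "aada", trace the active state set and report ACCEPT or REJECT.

Answer: REJECT

Steps:
S₀ = ε-closure({0}) = {0,1,2}
'a' @ 1: {}  — dead — no transitions
rest 'ada' ignored (set empty)
final: {}; accept 1 not in set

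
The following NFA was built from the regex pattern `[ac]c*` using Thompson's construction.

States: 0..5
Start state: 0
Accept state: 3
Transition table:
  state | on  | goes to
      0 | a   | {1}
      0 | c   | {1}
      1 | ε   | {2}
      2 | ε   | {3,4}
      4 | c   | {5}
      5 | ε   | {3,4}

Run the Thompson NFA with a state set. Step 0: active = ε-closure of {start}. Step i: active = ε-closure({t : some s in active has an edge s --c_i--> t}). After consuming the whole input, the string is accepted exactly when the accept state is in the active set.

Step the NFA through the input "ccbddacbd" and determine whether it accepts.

Answer: REJECT

Trace:
S₀ = ε-closure({0}) = {0}
'c' @ 1: {1,2,3,4}  [accepting]
'c' @ 2: {3,4,5}  [accepting]
'b' @ 3: {}  — state set empty
rest 'ddacbd' ignored (set empty)
after full input: {}  (accept=3 not in)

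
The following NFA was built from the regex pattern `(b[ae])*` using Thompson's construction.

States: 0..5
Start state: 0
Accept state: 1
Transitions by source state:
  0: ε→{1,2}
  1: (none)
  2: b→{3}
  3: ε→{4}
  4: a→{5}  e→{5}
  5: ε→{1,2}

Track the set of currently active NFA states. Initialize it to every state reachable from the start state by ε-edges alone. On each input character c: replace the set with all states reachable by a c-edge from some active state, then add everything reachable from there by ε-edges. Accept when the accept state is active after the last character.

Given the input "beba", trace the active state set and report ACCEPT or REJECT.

initial (ε-close {0}): {0,1,2}
'b' @ 1: {3,4}
'e' @ 2: {1,2,5}  [accepting]
'b' @ 3: {3,4}
'a' @ 4: {1,2,5}  [accepting]
final: {1,2,5}; accept 1 in set

Answer: ACCEPT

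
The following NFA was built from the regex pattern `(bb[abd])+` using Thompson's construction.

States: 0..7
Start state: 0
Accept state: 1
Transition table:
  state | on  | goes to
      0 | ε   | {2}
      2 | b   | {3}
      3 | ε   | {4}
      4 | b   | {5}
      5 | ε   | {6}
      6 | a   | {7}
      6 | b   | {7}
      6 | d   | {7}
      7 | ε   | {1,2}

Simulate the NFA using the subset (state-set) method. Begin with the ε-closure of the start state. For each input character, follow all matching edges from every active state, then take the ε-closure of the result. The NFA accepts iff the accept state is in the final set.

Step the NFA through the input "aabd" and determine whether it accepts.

start: ε-closure({0}) = {0,2}
'a' @ 1: {}  — state set empty
rest 'abd' ignored (set empty)
end set {} — state 1 not in

Answer: REJECT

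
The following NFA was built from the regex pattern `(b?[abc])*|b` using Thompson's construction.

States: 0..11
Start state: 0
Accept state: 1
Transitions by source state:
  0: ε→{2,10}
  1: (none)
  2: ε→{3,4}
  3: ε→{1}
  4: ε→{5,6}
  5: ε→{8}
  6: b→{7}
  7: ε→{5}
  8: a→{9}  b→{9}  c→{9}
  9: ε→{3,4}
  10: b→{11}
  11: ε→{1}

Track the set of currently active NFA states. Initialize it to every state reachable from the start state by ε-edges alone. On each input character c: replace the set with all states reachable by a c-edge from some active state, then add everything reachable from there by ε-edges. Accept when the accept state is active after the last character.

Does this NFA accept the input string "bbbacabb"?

Answer: ACCEPT

Derivation:
start: ε-closure({0}) = {0,1,2,3,4,5,6,8,10}
'b' @ 1: {1,3,4,5,6,7,8,9,11}  ✓accept
'b' @ 2: {1,3,4,5,6,7,8,9}  ✓accept
'b' @ 3: {1,3,4,5,6,7,8,9}  ✓accept
'a' @ 4: {1,3,4,5,6,8,9}  ✓accept
'c' @ 5: {1,3,4,5,6,8,9}  ✓accept
'a' @ 6: {1,3,4,5,6,8,9}  ✓accept
'b' @ 7: {1,3,4,5,6,7,8,9}  ✓accept
'b' @ 8: {1,3,4,5,6,7,8,9}  ✓accept
end set {1,3,4,5,6,7,8,9} — state 1 in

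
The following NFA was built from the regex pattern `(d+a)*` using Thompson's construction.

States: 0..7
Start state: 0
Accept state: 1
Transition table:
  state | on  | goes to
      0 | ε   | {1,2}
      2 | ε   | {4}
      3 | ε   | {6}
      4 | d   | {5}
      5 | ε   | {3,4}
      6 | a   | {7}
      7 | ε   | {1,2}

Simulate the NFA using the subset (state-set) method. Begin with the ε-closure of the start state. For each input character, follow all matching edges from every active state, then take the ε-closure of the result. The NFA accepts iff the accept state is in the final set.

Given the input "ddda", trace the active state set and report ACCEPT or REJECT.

Answer: ACCEPT

Steps:
S₀ = ε-closure({0}) = {0,1,2,4}
'd' @ 1: {3,4,5,6}
'd' @ 2: {3,4,5,6}
'd' @ 3: {3,4,5,6}
'a' @ 4: {1,2,4,7}  (accept∈set)
after full input: {1,2,4,7}  (accept=1 in)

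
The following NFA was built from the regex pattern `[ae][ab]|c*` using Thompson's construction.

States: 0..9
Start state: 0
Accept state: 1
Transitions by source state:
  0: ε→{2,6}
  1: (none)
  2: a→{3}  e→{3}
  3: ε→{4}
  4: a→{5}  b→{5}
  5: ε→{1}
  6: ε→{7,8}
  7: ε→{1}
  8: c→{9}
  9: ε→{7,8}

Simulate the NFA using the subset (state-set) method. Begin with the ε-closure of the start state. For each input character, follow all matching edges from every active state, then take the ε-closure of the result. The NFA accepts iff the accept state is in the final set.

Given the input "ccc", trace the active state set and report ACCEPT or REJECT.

start: ε-closure({0}) = {0,1,2,6,7,8}
'c' @ 1: {1,7,8,9}  (accept∈set)
'c' @ 2: {1,7,8,9}  (accept∈set)
'c' @ 3: {1,7,8,9}  (accept∈set)
after full input: {1,7,8,9}  (accept=1 in)

Answer: ACCEPT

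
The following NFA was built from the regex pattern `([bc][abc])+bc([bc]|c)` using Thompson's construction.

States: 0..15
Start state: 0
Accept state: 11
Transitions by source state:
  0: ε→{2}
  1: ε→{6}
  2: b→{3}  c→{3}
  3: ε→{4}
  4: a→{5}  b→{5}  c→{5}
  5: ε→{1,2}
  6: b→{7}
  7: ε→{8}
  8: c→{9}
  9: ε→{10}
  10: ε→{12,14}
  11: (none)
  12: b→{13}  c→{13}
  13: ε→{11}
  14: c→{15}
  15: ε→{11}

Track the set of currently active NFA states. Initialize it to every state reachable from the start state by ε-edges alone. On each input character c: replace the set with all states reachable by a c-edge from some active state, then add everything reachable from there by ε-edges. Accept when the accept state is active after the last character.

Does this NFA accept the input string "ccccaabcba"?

initial (ε-close {0}): {0,2}
'c' @ 1: {3,4}
'c' @ 2: {1,2,5,6}
'c' @ 3: {3,4}
'c' @ 4: {1,2,5,6}
'a' @ 5: {}  — no active states
rest 'abcba' ignored (set empty)
final: {}; accept 11 not in set

Answer: REJECT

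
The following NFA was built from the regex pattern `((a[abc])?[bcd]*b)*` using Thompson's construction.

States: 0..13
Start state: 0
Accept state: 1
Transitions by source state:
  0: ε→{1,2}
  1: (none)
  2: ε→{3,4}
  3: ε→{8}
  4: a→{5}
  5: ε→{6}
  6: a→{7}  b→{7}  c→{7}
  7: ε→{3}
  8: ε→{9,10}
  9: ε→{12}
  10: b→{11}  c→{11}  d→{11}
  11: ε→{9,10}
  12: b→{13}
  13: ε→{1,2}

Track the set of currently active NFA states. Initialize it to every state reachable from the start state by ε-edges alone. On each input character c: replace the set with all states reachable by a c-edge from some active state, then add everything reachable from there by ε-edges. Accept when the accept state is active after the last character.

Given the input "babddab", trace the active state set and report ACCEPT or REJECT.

initial (ε-close {0}): {0,1,2,3,4,8,9,10,12}
'b' @ 1: {1,2,3,4,8,9,10,11,12,13}  ✓accept
'a' @ 2: {5,6}
'b' @ 3: {3,7,8,9,10,12}
'd' @ 4: {9,10,11,12}
'd' @ 5: {9,10,11,12}
'a' @ 6: {}  — no active states
rest 'b' ignored (set empty)
end set {} — state 1 not in

Answer: REJECT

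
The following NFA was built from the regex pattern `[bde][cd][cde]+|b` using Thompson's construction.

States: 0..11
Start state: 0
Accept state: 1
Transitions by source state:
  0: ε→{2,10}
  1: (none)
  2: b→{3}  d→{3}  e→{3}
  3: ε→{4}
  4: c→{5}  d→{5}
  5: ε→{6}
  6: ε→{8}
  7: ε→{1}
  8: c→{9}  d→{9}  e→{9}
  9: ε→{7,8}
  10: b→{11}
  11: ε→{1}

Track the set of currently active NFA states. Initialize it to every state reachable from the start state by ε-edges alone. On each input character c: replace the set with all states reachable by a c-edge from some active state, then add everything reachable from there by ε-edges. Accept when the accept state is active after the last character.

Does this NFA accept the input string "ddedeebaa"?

Answer: REJECT

Derivation:
start: ε-closure({0}) = {0,2,10}
'd' @ 1: {3,4}
'd' @ 2: {5,6,8}
'e' @ 3: {1,7,8,9}  [accepting]
'd' @ 4: {1,7,8,9}  [accepting]
'e' @ 5: {1,7,8,9}  [accepting]
'e' @ 6: {1,7,8,9}  [accepting]
'b' @ 7: {}  — dead — no transitions
rest 'aa' ignored (set empty)
final: {}; accept 1 not in set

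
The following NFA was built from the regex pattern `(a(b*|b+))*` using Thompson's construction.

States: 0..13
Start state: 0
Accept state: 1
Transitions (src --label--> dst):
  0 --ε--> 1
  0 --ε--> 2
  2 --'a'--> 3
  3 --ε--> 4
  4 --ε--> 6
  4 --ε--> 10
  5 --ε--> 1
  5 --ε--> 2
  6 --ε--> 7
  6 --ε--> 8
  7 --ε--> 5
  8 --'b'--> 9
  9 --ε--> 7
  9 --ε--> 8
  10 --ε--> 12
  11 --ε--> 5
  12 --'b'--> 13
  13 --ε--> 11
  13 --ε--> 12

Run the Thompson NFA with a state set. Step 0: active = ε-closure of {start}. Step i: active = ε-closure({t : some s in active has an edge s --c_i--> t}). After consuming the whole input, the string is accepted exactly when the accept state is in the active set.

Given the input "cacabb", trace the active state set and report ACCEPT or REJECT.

start: ε-closure({0}) = {0,1,2}
'c' @ 1: {}  — dead — no transitions
rest 'acabb' ignored (set empty)
end set {} — state 1 not in

Answer: REJECT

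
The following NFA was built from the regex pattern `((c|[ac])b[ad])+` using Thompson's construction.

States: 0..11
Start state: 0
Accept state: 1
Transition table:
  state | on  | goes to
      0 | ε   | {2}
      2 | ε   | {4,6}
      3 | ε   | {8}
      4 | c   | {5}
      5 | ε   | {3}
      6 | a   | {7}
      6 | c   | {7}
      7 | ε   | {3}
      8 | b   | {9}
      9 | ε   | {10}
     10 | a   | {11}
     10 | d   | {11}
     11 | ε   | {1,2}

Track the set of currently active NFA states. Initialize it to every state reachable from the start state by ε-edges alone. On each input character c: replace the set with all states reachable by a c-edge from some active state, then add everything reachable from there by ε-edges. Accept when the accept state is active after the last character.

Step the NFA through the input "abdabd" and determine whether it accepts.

Answer: ACCEPT

Derivation:
start: ε-closure({0}) = {0,2,4,6}
'a' @ 1: {3,7,8}
'b' @ 2: {9,10}
'd' @ 3: {1,2,4,6,11}  ✓accept
'a' @ 4: {3,7,8}
'b' @ 5: {9,10}
'd' @ 6: {1,2,4,6,11}  ✓accept
end set {1,2,4,6,11} — state 1 in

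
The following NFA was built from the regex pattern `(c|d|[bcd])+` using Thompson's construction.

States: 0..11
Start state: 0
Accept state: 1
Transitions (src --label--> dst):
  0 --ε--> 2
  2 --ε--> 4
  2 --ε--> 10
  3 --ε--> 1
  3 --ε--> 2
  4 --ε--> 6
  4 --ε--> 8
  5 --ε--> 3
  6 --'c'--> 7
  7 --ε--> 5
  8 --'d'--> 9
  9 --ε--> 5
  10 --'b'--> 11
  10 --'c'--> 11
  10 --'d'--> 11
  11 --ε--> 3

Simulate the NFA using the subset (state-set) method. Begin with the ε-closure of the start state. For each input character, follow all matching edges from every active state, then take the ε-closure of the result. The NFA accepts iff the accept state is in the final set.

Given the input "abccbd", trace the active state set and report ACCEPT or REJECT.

Answer: REJECT

Derivation:
S₀ = ε-closure({0}) = {0,2,4,6,8,10}
'a' @ 1: {}  — no active states
rest 'bccbd' ignored (set empty)
end set {} — state 1 not in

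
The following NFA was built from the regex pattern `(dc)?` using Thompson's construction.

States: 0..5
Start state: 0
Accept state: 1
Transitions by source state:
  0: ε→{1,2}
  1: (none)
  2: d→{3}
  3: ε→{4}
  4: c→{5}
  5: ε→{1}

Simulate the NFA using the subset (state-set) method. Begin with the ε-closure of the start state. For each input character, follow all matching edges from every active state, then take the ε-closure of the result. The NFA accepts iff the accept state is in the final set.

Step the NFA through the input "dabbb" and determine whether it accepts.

start: ε-closure({0}) = {0,1,2}
'd' @ 1: {3,4}
'a' @ 2: {}  — no active states
rest 'bbb' ignored (set empty)
end set {} — state 1 not in

Answer: REJECT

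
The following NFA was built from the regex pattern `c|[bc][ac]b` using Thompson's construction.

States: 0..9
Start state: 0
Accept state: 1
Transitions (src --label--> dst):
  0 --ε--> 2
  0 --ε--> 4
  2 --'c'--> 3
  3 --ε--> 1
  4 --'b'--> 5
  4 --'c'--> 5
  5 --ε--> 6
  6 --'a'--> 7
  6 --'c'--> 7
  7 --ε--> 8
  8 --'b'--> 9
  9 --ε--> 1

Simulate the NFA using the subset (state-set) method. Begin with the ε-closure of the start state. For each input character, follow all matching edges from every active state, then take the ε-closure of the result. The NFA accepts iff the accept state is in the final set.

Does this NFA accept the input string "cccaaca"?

S₀ = ε-closure({0}) = {0,2,4}
'c' @ 1: {1,3,5,6}  [accepting]
'c' @ 2: {7,8}
'c' @ 3: {}  — no active states
rest 'aaca' ignored (set empty)
final: {}; accept 1 not in set

Answer: REJECT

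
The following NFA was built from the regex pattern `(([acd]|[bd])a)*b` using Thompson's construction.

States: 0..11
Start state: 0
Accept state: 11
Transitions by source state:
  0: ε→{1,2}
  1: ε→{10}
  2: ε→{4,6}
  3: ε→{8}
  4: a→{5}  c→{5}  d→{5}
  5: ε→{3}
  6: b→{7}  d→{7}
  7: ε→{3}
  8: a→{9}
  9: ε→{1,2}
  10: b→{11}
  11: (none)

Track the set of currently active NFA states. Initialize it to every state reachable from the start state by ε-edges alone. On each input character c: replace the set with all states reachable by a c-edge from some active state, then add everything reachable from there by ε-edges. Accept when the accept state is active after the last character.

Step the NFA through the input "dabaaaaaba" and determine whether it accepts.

S₀ = ε-closure({0}) = {0,1,2,4,6,10}
'd' @ 1: {3,5,7,8}
'a' @ 2: {1,2,4,6,9,10}
'b' @ 3: {3,7,8,11}  (accept∈set)
'a' @ 4: {1,2,4,6,9,10}
'a' @ 5: {3,5,8}
'a' @ 6: {1,2,4,6,9,10}
'a' @ 7: {3,5,8}
'a' @ 8: {1,2,4,6,9,10}
'b' @ 9: {3,7,8,11}  (accept∈set)
'a' @ 10: {1,2,4,6,9,10}
end set {1,2,4,6,9,10} — state 11 not in

Answer: REJECT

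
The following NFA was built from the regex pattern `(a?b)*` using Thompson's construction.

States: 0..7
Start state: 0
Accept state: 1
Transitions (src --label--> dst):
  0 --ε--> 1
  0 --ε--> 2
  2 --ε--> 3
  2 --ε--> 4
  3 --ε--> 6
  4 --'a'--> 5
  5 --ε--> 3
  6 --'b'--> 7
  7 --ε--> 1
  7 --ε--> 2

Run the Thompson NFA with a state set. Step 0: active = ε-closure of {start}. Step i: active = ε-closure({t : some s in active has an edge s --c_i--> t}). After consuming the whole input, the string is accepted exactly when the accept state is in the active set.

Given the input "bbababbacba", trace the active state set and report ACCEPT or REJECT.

Answer: REJECT

Derivation:
S₀ = ε-closure({0}) = {0,1,2,3,4,6}
'b' @ 1: {1,2,3,4,6,7}  [accepting]
'b' @ 2: {1,2,3,4,6,7}  [accepting]
'a' @ 3: {3,5,6}
'b' @ 4: {1,2,3,4,6,7}  [accepting]
'a' @ 5: {3,5,6}
'b' @ 6: {1,2,3,4,6,7}  [accepting]
'b' @ 7: {1,2,3,4,6,7}  [accepting]
'a' @ 8: {3,5,6}
'c' @ 9: {}  — dead — no transitions
rest 'ba' ignored (set empty)
end set {} — state 1 not in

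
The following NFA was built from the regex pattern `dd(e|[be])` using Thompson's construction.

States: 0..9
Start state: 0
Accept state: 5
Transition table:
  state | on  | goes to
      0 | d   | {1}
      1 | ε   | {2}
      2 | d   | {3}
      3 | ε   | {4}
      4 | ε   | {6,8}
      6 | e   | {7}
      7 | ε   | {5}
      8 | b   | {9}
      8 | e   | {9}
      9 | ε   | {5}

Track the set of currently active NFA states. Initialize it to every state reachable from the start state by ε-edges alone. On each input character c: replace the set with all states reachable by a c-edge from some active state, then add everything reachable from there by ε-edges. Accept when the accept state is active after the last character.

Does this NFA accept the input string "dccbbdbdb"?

Answer: REJECT

Trace:
initial (ε-close {0}): {0}
'd' @ 1: {1,2}
'c' @ 2: {}  — state set empty
rest 'cbbdbdb' ignored (set empty)
end set {} — state 5 not in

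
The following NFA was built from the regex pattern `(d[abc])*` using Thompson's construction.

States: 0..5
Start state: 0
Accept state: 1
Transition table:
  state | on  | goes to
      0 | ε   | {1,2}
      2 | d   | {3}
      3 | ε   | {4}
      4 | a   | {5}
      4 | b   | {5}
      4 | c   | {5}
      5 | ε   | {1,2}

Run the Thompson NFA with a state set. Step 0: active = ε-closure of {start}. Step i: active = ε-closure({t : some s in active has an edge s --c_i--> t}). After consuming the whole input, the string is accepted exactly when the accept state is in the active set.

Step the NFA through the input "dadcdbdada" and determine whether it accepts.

Answer: ACCEPT

Trace:
start: ε-closure({0}) = {0,1,2}
'd' @ 1: {3,4}
'a' @ 2: {1,2,5}  [accepting]
'd' @ 3: {3,4}
'c' @ 4: {1,2,5}  [accepting]
'd' @ 5: {3,4}
'b' @ 6: {1,2,5}  [accepting]
'd' @ 7: {3,4}
'a' @ 8: {1,2,5}  [accepting]
'd' @ 9: {3,4}
'a' @ 10: {1,2,5}  [accepting]
final: {1,2,5}; accept 1 in set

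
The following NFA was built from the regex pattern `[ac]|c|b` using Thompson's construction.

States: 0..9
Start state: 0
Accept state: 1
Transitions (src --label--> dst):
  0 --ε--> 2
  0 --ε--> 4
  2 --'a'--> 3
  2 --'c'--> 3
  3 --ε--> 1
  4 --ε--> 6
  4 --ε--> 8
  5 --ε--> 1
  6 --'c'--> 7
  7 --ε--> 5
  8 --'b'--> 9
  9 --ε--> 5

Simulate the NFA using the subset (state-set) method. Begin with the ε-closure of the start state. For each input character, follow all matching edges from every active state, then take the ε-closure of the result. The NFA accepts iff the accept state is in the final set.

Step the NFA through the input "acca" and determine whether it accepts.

initial (ε-close {0}): {0,2,4,6,8}
'a' @ 1: {1,3}  ✓accept
'c' @ 2: {}  — state set empty
rest 'ca' ignored (set empty)
after full input: {}  (accept=1 not in)

Answer: REJECT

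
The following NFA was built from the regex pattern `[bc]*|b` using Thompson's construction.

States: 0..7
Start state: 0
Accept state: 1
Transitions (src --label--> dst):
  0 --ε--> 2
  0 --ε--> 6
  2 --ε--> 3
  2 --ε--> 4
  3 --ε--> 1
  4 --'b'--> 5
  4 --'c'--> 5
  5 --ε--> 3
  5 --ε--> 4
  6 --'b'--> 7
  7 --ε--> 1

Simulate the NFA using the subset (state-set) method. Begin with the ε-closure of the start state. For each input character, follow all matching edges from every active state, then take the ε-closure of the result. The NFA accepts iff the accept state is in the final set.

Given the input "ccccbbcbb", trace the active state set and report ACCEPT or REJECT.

Answer: ACCEPT

Trace:
start: ε-closure({0}) = {0,1,2,3,4,6}
'c' @ 1: {1,3,4,5}  ✓accept
'c' @ 2: {1,3,4,5}  ✓accept
'c' @ 3: {1,3,4,5}  ✓accept
'c' @ 4: {1,3,4,5}  ✓accept
'b' @ 5: {1,3,4,5}  ✓accept
'b' @ 6: {1,3,4,5}  ✓accept
'c' @ 7: {1,3,4,5}  ✓accept
'b' @ 8: {1,3,4,5}  ✓accept
'b' @ 9: {1,3,4,5}  ✓accept
after full input: {1,3,4,5}  (accept=1 in)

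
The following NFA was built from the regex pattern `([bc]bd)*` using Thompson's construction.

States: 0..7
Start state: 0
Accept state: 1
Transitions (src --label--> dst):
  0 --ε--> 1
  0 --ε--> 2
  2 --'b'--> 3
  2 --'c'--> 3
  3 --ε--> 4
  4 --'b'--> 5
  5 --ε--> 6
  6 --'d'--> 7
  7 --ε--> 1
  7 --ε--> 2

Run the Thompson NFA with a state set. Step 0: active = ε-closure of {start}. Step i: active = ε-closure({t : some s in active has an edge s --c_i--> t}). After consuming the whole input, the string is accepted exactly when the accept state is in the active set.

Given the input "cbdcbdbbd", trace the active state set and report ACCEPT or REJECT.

S₀ = ε-closure({0}) = {0,1,2}
'c' @ 1: {3,4}
'b' @ 2: {5,6}
'd' @ 3: {1,2,7}  ✓accept
'c' @ 4: {3,4}
'b' @ 5: {5,6}
'd' @ 6: {1,2,7}  ✓accept
'b' @ 7: {3,4}
'b' @ 8: {5,6}
'd' @ 9: {1,2,7}  ✓accept
after full input: {1,2,7}  (accept=1 in)

Answer: ACCEPT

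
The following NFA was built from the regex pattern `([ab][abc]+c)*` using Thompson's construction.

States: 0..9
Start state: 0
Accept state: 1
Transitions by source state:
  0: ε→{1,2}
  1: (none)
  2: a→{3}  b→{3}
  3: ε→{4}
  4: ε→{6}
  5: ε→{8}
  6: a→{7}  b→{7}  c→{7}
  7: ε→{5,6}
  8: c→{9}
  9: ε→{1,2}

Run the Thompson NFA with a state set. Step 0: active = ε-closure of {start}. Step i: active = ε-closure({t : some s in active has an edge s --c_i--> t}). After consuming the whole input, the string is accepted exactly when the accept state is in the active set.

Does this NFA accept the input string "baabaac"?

start: ε-closure({0}) = {0,1,2}
'b' @ 1: {3,4,6}
'a' @ 2: {5,6,7,8}
'a' @ 3: {5,6,7,8}
'b' @ 4: {5,6,7,8}
'a' @ 5: {5,6,7,8}
'a' @ 6: {5,6,7,8}
'c' @ 7: {1,2,5,6,7,8,9}  [accepting]
after full input: {1,2,5,6,7,8,9}  (accept=1 in)

Answer: ACCEPT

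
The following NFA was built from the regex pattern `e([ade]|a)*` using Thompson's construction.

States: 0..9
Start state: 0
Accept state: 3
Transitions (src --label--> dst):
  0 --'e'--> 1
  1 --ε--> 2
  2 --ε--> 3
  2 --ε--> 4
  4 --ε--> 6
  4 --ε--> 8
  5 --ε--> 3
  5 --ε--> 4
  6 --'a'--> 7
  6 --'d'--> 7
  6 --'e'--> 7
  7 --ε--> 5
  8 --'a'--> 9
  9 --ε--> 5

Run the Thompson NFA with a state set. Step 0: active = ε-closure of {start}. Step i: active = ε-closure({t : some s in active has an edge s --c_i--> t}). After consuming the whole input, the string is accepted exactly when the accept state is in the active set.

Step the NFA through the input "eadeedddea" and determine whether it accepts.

start: ε-closure({0}) = {0}
'e' @ 1: {1,2,3,4,6,8}  (accept∈set)
'a' @ 2: {3,4,5,6,7,8,9}  (accept∈set)
'd' @ 3: {3,4,5,6,7,8}  (accept∈set)
'e' @ 4: {3,4,5,6,7,8}  (accept∈set)
'e' @ 5: {3,4,5,6,7,8}  (accept∈set)
'd' @ 6: {3,4,5,6,7,8}  (accept∈set)
'd' @ 7: {3,4,5,6,7,8}  (accept∈set)
'd' @ 8: {3,4,5,6,7,8}  (accept∈set)
'e' @ 9: {3,4,5,6,7,8}  (accept∈set)
'a' @ 10: {3,4,5,6,7,8,9}  (accept∈set)
end set {3,4,5,6,7,8,9} — state 3 in

Answer: ACCEPT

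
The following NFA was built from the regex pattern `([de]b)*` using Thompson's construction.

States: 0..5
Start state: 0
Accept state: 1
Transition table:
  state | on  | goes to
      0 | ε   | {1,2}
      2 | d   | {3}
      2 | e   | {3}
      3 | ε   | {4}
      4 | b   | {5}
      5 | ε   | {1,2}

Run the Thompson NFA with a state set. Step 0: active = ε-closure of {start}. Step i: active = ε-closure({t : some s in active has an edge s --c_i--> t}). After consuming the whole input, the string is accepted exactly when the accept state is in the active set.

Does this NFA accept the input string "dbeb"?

Answer: ACCEPT

Trace:
initial (ε-close {0}): {0,1,2}
'd' @ 1: {3,4}
'b' @ 2: {1,2,5}  ✓accept
'e' @ 3: {3,4}
'b' @ 4: {1,2,5}  ✓accept
after full input: {1,2,5}  (accept=1 in)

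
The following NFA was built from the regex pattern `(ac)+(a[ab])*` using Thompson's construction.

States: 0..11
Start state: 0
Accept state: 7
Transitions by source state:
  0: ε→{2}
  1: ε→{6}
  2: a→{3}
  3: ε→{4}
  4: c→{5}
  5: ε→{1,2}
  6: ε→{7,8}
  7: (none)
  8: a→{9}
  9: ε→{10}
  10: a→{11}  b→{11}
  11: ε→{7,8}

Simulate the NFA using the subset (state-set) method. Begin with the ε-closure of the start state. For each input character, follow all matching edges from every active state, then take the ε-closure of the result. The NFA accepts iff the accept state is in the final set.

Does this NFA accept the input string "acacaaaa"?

Answer: ACCEPT

Steps:
initial (ε-close {0}): {0,2}
'a' @ 1: {3,4}
'c' @ 2: {1,2,5,6,7,8}  [accepting]
'a' @ 3: {3,4,9,10}
'c' @ 4: {1,2,5,6,7,8}  [accepting]
'a' @ 5: {3,4,9,10}
'a' @ 6: {7,8,11}  [accepting]
'a' @ 7: {9,10}
'a' @ 8: {7,8,11}  [accepting]
final: {7,8,11}; accept 7 in set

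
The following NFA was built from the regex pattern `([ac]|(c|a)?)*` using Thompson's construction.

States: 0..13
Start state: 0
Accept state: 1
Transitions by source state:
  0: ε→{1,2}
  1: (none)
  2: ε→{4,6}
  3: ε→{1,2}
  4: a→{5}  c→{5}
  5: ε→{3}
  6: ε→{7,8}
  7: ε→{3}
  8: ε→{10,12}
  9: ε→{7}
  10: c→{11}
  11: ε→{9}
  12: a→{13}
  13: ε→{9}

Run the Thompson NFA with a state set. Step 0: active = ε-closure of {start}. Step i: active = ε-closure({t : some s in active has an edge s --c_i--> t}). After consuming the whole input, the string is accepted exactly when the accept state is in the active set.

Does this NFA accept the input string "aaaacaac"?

S₀ = ε-closure({0}) = {0,1,2,3,4,6,7,8,10,12}
'a' @ 1: {1,2,3,4,5,6,7,8,9,10,12,13}  (accept∈set)
'a' @ 2: {1,2,3,4,5,6,7,8,9,10,12,13}  (accept∈set)
'a' @ 3: {1,2,3,4,5,6,7,8,9,10,12,13}  (accept∈set)
'a' @ 4: {1,2,3,4,5,6,7,8,9,10,12,13}  (accept∈set)
'c' @ 5: {1,2,3,4,5,6,7,8,9,10,11,12}  (accept∈set)
'a' @ 6: {1,2,3,4,5,6,7,8,9,10,12,13}  (accept∈set)
'a' @ 7: {1,2,3,4,5,6,7,8,9,10,12,13}  (accept∈set)
'c' @ 8: {1,2,3,4,5,6,7,8,9,10,11,12}  (accept∈set)
end set {1,2,3,4,5,6,7,8,9,10,11,12} — state 1 in

Answer: ACCEPT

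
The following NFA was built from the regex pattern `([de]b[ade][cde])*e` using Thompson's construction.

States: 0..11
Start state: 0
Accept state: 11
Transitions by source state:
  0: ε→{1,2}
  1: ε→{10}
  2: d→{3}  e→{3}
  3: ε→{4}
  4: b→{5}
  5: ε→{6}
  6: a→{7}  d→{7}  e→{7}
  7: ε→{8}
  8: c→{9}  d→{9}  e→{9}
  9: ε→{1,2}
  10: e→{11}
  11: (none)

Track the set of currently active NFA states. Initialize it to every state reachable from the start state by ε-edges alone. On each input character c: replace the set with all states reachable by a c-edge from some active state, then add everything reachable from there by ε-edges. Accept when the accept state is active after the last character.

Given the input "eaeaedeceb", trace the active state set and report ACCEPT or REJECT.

S₀ = ε-closure({0}) = {0,1,2,10}
'e' @ 1: {3,4,11}  ✓accept
'a' @ 2: {}  — no active states
rest 'eaedeceb' ignored (set empty)
end set {} — state 11 not in

Answer: REJECT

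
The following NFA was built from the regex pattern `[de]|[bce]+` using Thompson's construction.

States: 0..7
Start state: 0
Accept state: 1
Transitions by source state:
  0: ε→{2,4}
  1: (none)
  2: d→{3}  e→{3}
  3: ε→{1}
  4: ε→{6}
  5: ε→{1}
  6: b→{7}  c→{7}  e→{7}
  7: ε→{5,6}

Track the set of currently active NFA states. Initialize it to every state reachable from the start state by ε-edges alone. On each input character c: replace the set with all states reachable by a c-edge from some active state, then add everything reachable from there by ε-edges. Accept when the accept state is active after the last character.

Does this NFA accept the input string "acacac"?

Answer: REJECT

Derivation:
initial (ε-close {0}): {0,2,4,6}
'a' @ 1: {}  — state set empty
rest 'cacac' ignored (set empty)
after full input: {}  (accept=1 not in)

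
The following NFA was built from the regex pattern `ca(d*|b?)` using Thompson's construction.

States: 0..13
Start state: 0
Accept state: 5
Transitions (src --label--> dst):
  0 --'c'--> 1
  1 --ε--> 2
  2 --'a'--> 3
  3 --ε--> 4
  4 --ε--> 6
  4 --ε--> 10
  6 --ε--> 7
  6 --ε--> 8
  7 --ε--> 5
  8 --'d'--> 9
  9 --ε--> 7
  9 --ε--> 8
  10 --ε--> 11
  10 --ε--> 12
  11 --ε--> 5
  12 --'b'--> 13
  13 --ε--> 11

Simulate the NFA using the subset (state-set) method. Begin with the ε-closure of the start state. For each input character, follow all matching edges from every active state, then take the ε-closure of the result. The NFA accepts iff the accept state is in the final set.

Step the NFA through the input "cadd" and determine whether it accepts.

start: ε-closure({0}) = {0}
'c' @ 1: {1,2}
'a' @ 2: {3,4,5,6,7,8,10,11,12}  [accepting]
'd' @ 3: {5,7,8,9}  [accepting]
'd' @ 4: {5,7,8,9}  [accepting]
end set {5,7,8,9} — state 5 in

Answer: ACCEPT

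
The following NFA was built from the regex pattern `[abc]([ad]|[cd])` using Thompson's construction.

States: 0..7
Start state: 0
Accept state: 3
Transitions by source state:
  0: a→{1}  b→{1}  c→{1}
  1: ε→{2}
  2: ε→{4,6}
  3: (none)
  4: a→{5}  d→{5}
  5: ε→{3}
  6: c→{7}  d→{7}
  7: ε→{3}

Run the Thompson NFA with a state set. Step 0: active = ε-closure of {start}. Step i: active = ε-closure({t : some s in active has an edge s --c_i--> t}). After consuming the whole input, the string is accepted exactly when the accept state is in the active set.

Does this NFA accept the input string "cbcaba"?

Answer: REJECT

Trace:
start: ε-closure({0}) = {0}
'c' @ 1: {1,2,4,6}
'b' @ 2: {}  — state set empty
rest 'caba' ignored (set empty)
final: {}; accept 3 not in set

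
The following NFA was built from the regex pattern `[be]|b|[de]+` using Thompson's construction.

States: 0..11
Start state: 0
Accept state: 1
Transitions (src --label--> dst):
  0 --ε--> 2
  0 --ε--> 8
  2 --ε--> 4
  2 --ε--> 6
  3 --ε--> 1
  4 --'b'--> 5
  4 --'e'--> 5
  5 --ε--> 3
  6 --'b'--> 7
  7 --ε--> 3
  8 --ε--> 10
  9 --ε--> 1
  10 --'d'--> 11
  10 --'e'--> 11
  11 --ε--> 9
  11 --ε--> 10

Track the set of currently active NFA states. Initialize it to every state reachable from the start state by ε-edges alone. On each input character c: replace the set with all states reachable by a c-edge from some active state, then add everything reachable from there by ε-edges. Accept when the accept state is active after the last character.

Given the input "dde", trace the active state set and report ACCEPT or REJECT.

Answer: ACCEPT

Derivation:
initial (ε-close {0}): {0,2,4,6,8,10}
'd' @ 1: {1,9,10,11}  (accept∈set)
'd' @ 2: {1,9,10,11}  (accept∈set)
'e' @ 3: {1,9,10,11}  (accept∈set)
final: {1,9,10,11}; accept 1 in set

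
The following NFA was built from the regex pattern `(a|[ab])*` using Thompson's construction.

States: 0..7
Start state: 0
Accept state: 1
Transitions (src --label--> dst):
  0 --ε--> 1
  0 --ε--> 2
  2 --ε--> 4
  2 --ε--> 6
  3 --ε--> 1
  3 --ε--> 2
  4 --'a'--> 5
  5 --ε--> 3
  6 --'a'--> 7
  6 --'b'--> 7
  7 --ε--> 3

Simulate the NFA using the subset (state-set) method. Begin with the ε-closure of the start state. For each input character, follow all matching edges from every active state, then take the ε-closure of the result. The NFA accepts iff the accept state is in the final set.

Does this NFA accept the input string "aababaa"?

initial (ε-close {0}): {0,1,2,4,6}
'a' @ 1: {1,2,3,4,5,6,7}  [accepting]
'a' @ 2: {1,2,3,4,5,6,7}  [accepting]
'b' @ 3: {1,2,3,4,6,7}  [accepting]
'a' @ 4: {1,2,3,4,5,6,7}  [accepting]
'b' @ 5: {1,2,3,4,6,7}  [accepting]
'a' @ 6: {1,2,3,4,5,6,7}  [accepting]
'a' @ 7: {1,2,3,4,5,6,7}  [accepting]
final: {1,2,3,4,5,6,7}; accept 1 in set

Answer: ACCEPT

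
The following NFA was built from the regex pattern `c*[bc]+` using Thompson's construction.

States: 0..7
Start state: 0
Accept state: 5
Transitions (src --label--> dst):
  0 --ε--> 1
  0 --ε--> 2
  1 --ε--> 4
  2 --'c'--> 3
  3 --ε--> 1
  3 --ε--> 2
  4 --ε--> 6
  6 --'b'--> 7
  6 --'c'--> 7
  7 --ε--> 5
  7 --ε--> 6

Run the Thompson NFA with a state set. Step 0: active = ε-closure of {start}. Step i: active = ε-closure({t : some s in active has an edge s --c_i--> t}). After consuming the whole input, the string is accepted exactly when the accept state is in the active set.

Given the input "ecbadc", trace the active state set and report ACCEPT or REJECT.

Answer: REJECT

Steps:
initial (ε-close {0}): {0,1,2,4,6}
'e' @ 1: {}  — no active states
rest 'cbadc' ignored (set empty)
end set {} — state 5 not in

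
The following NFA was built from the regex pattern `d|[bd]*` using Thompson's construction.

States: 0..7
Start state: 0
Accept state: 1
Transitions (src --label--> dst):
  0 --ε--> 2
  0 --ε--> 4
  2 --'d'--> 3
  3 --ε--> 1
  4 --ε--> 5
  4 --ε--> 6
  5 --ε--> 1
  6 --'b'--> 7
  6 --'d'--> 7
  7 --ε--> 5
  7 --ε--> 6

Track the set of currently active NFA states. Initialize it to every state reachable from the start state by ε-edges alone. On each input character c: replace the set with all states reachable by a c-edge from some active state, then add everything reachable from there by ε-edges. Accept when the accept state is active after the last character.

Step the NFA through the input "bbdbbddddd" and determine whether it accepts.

S₀ = ε-closure({0}) = {0,1,2,4,5,6}
'b' @ 1: {1,5,6,7}  ✓accept
'b' @ 2: {1,5,6,7}  ✓accept
'd' @ 3: {1,5,6,7}  ✓accept
'b' @ 4: {1,5,6,7}  ✓accept
'b' @ 5: {1,5,6,7}  ✓accept
'd' @ 6: {1,5,6,7}  ✓accept
'd' @ 7: {1,5,6,7}  ✓accept
'd' @ 8: {1,5,6,7}  ✓accept
'd' @ 9: {1,5,6,7}  ✓accept
'd' @ 10: {1,5,6,7}  ✓accept
final: {1,5,6,7}; accept 1 in set

Answer: ACCEPT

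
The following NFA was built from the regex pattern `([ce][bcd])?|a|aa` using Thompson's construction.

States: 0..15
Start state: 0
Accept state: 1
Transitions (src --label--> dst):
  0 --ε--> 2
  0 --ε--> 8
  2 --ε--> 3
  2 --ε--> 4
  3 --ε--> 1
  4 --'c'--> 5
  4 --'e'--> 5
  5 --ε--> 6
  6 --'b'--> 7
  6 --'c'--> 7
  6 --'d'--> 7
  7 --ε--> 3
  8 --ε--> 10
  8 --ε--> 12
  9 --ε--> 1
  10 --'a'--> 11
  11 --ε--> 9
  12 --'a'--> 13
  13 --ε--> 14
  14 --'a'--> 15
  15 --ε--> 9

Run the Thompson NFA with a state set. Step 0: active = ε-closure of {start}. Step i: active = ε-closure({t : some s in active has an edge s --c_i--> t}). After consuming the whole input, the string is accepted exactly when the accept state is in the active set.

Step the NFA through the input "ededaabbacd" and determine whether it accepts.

Answer: REJECT

Trace:
S₀ = ε-closure({0}) = {0,1,2,3,4,8,10,12}
'e' @ 1: {5,6}
'd' @ 2: {1,3,7}  [accepting]
'e' @ 3: {}  — state set empty
rest 'daabbacd' ignored (set empty)
end set {} — state 1 not in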